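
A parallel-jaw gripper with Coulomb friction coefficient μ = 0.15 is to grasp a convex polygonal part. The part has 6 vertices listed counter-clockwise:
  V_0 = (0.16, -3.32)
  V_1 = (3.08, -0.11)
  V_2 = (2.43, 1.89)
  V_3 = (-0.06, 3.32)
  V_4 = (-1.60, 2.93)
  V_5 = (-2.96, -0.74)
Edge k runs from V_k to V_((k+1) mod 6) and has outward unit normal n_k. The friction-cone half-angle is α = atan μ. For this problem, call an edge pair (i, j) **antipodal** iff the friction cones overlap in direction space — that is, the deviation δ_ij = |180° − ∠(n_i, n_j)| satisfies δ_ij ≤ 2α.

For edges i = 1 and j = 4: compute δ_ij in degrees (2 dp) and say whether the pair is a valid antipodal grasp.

δ = 38.34°, invalid

α = atan 0.15 = 8.53°;  2α = 17.06°
edge 1: e_1 = (-0.65, +2.00);  n_1 = (+0.9510, +0.3091)
edge 4: e_4 = (-1.36, -3.67);  n_4 = (-0.9377, +0.3475)
∠(n_1, n_4) = 141.66°
δ = |180° − 141.66°| = 38.34°
38.34° > 2α = 17.06°  →  invalid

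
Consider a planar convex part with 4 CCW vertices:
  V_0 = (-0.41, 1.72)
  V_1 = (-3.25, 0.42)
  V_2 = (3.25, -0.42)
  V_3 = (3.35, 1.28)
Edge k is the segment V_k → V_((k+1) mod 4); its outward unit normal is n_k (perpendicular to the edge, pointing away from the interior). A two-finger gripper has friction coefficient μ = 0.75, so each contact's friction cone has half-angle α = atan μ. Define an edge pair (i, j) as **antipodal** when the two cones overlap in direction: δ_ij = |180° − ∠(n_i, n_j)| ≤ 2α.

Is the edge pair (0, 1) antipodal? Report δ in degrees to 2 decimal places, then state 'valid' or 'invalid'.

δ = 31.96°, valid

α = atan 0.75 = 36.87°;  2α = 73.74°
edge 0: e_0 = (-2.84, -1.30);  n_0 = (-0.4162, +0.9093)
edge 1: e_1 = (+6.50, -0.84);  n_1 = (-0.1282, -0.9918)
∠(n_0, n_1) = 148.04°
δ = |180° − 148.04°| = 31.96°
31.96° ≤ 2α = 73.74°  →  valid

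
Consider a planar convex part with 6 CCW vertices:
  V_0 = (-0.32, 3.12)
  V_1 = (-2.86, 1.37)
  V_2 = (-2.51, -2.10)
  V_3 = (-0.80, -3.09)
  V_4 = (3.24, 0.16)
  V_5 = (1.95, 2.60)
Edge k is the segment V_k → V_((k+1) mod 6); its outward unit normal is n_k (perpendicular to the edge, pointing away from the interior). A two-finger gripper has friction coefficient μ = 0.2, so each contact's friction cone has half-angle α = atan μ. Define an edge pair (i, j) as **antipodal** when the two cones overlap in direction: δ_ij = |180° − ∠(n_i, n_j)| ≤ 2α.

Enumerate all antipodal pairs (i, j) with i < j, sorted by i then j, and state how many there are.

α = atan 0.2 = 11.31°;  2α = 22.62°
n_0 = (-0.5674, +0.8235)
n_1 = (-0.9950, -0.1004)
n_2 = (-0.5010, -0.8654)
n_3 = (+0.6268, -0.7792)
n_4 = (+0.8841, +0.4674)
n_5 = (+0.2233, +0.9748)
  (0,1): δ = 118.81°  ·
  (0,2): δ = 64.63°  ·
  (0,3): δ = 4.25°  ✓
  (0,4): δ = 83.30°  ·
  (0,5): δ = 132.53°  ·
  (1,2): δ = 125.83°  ·
  (1,3): δ = 56.94°  ·
  (1,4): δ = 22.11°  ✓
  (1,5): δ = 71.34°  ·
  (2,3): δ = 111.12°  ·
  (2,4): δ = 32.07°  ·
  (2,5): δ = 17.17°  ✓
  (3,4): δ = 100.95°  ·
  (3,5): δ = 51.72°  ·
  (4,5): δ = 130.77°  ·
antipodal pairs: 3

count = 3; pairs: (0,3), (1,4), (2,5)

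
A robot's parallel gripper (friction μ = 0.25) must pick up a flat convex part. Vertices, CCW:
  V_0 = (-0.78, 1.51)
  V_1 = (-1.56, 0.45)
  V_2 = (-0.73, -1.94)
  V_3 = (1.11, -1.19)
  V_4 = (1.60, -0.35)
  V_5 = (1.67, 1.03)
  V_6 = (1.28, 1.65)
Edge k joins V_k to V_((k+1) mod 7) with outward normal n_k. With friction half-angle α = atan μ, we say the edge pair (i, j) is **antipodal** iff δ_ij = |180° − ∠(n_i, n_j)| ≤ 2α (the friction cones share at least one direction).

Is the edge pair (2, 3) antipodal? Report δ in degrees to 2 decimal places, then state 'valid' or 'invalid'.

δ = 142.43°, invalid

α = atan 0.25 = 14.04°;  2α = 28.07°
edge 2: e_2 = (+1.84, +0.75);  n_2 = (+0.3775, -0.9260)
edge 3: e_3 = (+0.49, +0.84);  n_3 = (+0.8638, -0.5039)
∠(n_2, n_3) = 37.57°
δ = |180° − 37.57°| = 142.43°
142.43° > 2α = 28.07°  →  invalid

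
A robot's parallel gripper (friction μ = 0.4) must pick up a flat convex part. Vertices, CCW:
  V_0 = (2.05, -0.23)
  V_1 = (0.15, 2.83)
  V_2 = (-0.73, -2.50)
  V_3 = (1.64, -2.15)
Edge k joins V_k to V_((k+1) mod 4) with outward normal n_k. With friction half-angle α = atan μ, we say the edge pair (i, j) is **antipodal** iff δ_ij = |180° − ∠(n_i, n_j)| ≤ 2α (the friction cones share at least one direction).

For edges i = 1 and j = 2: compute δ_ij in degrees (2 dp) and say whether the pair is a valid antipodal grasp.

δ = 72.22°, invalid

α = atan 0.4 = 21.80°;  2α = 43.60°
edge 1: e_1 = (-0.88, -5.33);  n_1 = (-0.9866, +0.1629)
edge 2: e_2 = (+2.37, +0.35);  n_2 = (+0.1461, -0.9893)
∠(n_1, n_2) = 107.78°
δ = |180° − 107.78°| = 72.22°
72.22° > 2α = 43.60°  →  invalid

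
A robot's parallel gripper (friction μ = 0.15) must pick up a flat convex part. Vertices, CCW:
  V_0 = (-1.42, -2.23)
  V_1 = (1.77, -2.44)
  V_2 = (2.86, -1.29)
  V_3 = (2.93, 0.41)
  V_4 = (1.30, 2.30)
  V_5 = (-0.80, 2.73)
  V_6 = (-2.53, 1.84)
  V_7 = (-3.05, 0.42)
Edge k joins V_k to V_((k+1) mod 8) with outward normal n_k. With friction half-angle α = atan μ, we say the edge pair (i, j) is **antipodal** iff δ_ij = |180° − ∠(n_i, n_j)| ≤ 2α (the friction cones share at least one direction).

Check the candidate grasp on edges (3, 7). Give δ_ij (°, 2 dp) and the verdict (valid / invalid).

δ = 9.18°, valid

α = atan 0.15 = 8.53°;  2α = 17.06°
edge 3: e_3 = (-1.63, +1.89);  n_3 = (+0.7573, +0.6531)
edge 7: e_7 = (+1.63, -2.65);  n_7 = (-0.8518, -0.5239)
∠(n_3, n_7) = 170.82°
δ = |180° − 170.82°| = 9.18°
9.18° ≤ 2α = 17.06°  →  valid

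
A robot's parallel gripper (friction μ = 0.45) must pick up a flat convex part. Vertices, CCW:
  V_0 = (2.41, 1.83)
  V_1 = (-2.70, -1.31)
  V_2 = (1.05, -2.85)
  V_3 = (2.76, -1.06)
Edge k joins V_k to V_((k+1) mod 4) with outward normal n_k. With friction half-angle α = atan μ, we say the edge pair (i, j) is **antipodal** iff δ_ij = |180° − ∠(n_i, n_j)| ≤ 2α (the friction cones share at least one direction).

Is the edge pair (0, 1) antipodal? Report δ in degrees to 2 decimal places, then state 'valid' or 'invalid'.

α = atan 0.45 = 24.23°;  2α = 48.46°
edge 0: e_0 = (-5.11, -3.14);  n_0 = (-0.5235, +0.8520)
edge 1: e_1 = (+3.75, -1.54);  n_1 = (-0.3799, -0.9250)
∠(n_0, n_1) = 126.10°
δ = |180° − 126.10°| = 53.90°
53.90° > 2α = 48.46°  →  invalid

δ = 53.90°, invalid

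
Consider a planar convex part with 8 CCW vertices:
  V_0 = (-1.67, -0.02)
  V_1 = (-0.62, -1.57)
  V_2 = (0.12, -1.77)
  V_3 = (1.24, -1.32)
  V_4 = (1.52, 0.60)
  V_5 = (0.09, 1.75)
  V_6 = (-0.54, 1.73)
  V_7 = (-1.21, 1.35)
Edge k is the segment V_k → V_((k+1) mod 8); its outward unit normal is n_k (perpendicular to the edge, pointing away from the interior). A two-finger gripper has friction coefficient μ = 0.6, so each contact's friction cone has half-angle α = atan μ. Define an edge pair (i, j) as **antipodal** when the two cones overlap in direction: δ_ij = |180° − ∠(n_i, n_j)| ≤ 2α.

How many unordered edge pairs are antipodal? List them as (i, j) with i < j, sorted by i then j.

α = atan 0.6 = 30.96°;  2α = 61.93°
n_0 = (-0.8279, -0.5608)
n_1 = (-0.2609, -0.9654)
n_2 = (+0.3728, -0.9279)
n_3 = (+0.9895, -0.1443)
n_4 = (+0.6267, +0.7793)
n_5 = (-0.0317, +0.9995)
n_6 = (-0.4933, +0.8698)
n_7 = (-0.9480, +0.3183)
  (0,1): δ = 139.24°  ·
  (0,2): δ = 102.22°  ·
  (0,3): δ = 42.41°  ✓
  (0,4): δ = 17.08°  ✓
  (0,5): δ = 57.70°  ✓
  (0,6): δ = 85.45°  ·
  (0,7): δ = 127.33°  ·
  (1,2): δ = 142.99°  ·
  (1,3): δ = 83.17°  ·
  (1,4): δ = 23.68°  ✓
  (1,5): δ = 16.94°  ✓
  (1,6): δ = 44.68°  ✓
  (1,7): δ = 86.56°  ·
  (2,3): δ = 120.19°  ·
  (2,4): δ = 60.70°  ✓
  (2,5): δ = 20.07°  ✓
  (2,6): δ = 7.67°  ✓
  (2,7): δ = 49.55°  ✓
  (3,4): δ = 120.51°  ·
  (3,5): δ = 79.88°  ·
  (3,6): δ = 52.14°  ✓
  (3,7): δ = 10.26°  ✓
  (4,5): δ = 139.38°  ·
  (4,6): δ = 111.63°  ·
  (4,7): δ = 69.75°  ·
  (5,6): δ = 152.26°  ·
  (5,7): δ = 110.38°  ·
  (6,7): δ = 138.12°  ·
antipodal pairs: 12

count = 12; pairs: (0,3), (0,4), (0,5), (1,4), (1,5), (1,6), (2,4), (2,5), (2,6), (2,7), (3,6), (3,7)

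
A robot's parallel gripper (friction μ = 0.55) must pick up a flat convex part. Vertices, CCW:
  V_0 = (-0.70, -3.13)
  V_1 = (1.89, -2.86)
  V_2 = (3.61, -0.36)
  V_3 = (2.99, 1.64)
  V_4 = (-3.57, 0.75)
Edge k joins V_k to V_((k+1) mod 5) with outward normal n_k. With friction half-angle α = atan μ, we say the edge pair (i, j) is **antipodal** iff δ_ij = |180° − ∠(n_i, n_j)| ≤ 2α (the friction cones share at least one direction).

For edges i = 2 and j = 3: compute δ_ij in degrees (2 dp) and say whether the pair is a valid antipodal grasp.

α = atan 0.55 = 28.81°;  2α = 57.62°
edge 2: e_2 = (-0.62, +2.00);  n_2 = (+0.9552, +0.2961)
edge 3: e_3 = (-6.56, -0.89);  n_3 = (-0.1344, +0.9909)
∠(n_2, n_3) = 80.50°
δ = |180° − 80.50°| = 99.50°
99.50° > 2α = 57.62°  →  invalid

δ = 99.50°, invalid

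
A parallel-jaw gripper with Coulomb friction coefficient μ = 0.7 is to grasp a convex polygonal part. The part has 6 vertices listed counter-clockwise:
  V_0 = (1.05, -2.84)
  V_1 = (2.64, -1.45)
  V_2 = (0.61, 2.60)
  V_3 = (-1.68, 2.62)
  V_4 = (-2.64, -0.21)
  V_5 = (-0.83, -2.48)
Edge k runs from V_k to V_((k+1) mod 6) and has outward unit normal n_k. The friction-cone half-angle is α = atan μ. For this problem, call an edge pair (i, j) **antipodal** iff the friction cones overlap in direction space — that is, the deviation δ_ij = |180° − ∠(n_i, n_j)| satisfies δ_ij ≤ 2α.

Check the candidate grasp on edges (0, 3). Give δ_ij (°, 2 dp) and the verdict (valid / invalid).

δ = 30.10°, valid

α = atan 0.7 = 34.99°;  2α = 69.98°
edge 0: e_0 = (+1.59, +1.39);  n_0 = (+0.6582, -0.7529)
edge 3: e_3 = (-0.96, -2.83);  n_3 = (-0.9470, +0.3212)
∠(n_0, n_3) = 149.90°
δ = |180° − 149.90°| = 30.10°
30.10° ≤ 2α = 69.98°  →  valid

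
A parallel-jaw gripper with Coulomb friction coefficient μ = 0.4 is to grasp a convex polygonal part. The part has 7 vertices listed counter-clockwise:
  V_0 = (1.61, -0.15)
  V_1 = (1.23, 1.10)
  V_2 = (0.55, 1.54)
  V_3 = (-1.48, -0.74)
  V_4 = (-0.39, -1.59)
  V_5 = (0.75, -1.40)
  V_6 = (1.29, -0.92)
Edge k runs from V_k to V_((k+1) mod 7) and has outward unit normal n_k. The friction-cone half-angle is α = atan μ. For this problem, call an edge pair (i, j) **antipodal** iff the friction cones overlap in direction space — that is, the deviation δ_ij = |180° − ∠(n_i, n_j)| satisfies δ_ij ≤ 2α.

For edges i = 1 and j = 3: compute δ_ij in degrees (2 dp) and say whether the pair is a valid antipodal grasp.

δ = 5.04°, valid

α = atan 0.4 = 21.80°;  2α = 43.60°
edge 1: e_1 = (-0.68, +0.44);  n_1 = (+0.5433, +0.8396)
edge 3: e_3 = (+1.09, -0.85);  n_3 = (-0.6149, -0.7886)
∠(n_1, n_3) = 174.96°
δ = |180° − 174.96°| = 5.04°
5.04° ≤ 2α = 43.60°  →  valid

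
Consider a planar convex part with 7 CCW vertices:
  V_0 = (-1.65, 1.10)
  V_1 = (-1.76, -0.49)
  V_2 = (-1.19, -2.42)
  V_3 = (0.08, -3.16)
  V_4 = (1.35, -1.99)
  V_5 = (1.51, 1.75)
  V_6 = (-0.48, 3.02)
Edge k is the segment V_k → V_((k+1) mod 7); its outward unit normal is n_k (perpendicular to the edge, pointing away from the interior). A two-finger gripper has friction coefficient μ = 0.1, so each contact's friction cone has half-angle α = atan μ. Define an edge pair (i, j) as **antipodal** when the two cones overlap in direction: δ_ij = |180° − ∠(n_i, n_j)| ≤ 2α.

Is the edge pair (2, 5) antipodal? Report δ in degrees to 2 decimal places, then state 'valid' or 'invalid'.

δ = 2.32°, valid

α = atan 0.1 = 5.71°;  2α = 11.42°
edge 2: e_2 = (+1.27, -0.74);  n_2 = (-0.5034, -0.8640)
edge 5: e_5 = (-1.99, +1.27);  n_5 = (+0.5380, +0.8430)
∠(n_2, n_5) = 177.68°
δ = |180° − 177.68°| = 2.32°
2.32° ≤ 2α = 11.42°  →  valid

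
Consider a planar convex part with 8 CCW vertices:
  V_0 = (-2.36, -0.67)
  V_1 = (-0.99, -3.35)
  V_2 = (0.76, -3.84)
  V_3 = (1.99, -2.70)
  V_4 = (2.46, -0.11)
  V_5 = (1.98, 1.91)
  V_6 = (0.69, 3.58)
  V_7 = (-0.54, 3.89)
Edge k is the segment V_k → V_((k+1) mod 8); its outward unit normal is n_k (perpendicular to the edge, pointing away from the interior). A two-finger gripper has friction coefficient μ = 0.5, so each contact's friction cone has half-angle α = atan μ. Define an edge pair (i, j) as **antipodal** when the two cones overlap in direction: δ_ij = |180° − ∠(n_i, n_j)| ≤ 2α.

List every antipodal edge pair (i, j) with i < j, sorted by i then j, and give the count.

count = 9; pairs: (0,3), (0,4), (0,5), (0,6), (1,5), (1,6), (2,7), (3,7), (4,7)

α = atan 0.5 = 26.57°;  2α = 53.13°
n_0 = (-0.8904, -0.4552)
n_1 = (-0.2696, -0.9630)
n_2 = (+0.6798, -0.7334)
n_3 = (+0.9839, -0.1786)
n_4 = (+0.9729, +0.2312)
n_5 = (+0.7914, +0.6113)
n_6 = (+0.2444, +0.9697)
n_7 = (-0.9288, +0.3707)
  (0,1): δ = 132.72°  ·
  (0,2): δ = 74.25°  ·
  (0,3): δ = 37.36°  ✓
  (0,4): δ = 13.71°  ✓
  (0,5): δ = 10.61°  ✓
  (0,6): δ = 48.78°  ✓
  (0,7): δ = 131.17°  ·
  (1,2): δ = 121.53°  ·
  (1,3): δ = 84.64°  ·
  (1,4): δ = 60.99°  ·
  (1,5): δ = 36.67°  ✓
  (1,6): δ = 1.50°  ✓
  (1,7): δ = 83.88°  ·
  (2,3): δ = 143.11°  ·
  (2,4): δ = 119.46°  ·
  (2,5): δ = 95.14°  ·
  (2,6): δ = 56.97°  ·
  (2,7): δ = 25.42°  ✓
  (3,4): δ = 156.35°  ·
  (3,5): δ = 132.03°  ·
  (3,6): δ = 93.86°  ·
  (3,7): δ = 11.47°  ✓
  (4,5): δ = 155.68°  ·
  (4,6): δ = 117.51°  ·
  (4,7): δ = 35.12°  ✓
  (5,6): δ = 141.83°  ·
  (5,7): δ = 59.44°  ·
  (6,7): δ = 97.61°  ·
antipodal pairs: 9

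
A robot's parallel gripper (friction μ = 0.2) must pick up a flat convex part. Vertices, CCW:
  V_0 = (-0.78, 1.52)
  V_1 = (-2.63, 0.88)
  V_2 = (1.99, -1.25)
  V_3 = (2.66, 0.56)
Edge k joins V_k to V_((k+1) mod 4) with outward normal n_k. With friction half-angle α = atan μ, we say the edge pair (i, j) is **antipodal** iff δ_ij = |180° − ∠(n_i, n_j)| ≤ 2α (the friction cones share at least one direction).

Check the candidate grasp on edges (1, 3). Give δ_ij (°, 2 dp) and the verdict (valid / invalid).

δ = 9.16°, valid

α = atan 0.2 = 11.31°;  2α = 22.62°
edge 1: e_1 = (+4.62, -2.13);  n_1 = (-0.4187, -0.9081)
edge 3: e_3 = (-3.44, +0.96);  n_3 = (+0.2688, +0.9632)
∠(n_1, n_3) = 170.84°
δ = |180° − 170.84°| = 9.16°
9.16° ≤ 2α = 22.62°  →  valid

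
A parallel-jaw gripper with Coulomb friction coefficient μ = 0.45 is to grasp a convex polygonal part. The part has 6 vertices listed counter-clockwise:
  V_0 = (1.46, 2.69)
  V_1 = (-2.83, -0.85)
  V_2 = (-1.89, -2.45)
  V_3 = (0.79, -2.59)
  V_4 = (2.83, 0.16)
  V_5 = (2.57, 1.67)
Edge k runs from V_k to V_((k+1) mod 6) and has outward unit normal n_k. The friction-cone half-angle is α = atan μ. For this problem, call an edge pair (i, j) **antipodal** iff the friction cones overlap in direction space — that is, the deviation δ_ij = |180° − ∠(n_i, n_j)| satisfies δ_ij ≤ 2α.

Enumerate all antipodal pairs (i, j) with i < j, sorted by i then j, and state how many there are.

count = 5; pairs: (0,2), (0,3), (1,4), (1,5), (2,5)

α = atan 0.45 = 24.23°;  2α = 48.46°
n_0 = (-0.6365, +0.7713)
n_1 = (-0.8622, -0.5065)
n_2 = (-0.0522, -0.9986)
n_3 = (+0.8031, -0.5958)
n_4 = (+0.9855, +0.1697)
n_5 = (+0.6766, +0.7363)
  (0,1): δ = 99.09°  ·
  (0,2): δ = 42.52°  ✓
  (0,3): δ = 13.90°  ✓
  (0,4): δ = 60.24°  ·
  (0,5): δ = 97.89°  ·
  (1,2): δ = 123.42°  ·
  (1,3): δ = 67.00°  ·
  (1,4): δ = 20.66°  ✓
  (1,5): δ = 16.99°  ✓
  (2,3): δ = 123.58°  ·
  (2,4): δ = 77.24°  ·
  (2,5): δ = 39.59°  ✓
  (3,4): δ = 133.66°  ·
  (3,5): δ = 96.01°  ·
  (4,5): δ = 142.35°  ·
antipodal pairs: 5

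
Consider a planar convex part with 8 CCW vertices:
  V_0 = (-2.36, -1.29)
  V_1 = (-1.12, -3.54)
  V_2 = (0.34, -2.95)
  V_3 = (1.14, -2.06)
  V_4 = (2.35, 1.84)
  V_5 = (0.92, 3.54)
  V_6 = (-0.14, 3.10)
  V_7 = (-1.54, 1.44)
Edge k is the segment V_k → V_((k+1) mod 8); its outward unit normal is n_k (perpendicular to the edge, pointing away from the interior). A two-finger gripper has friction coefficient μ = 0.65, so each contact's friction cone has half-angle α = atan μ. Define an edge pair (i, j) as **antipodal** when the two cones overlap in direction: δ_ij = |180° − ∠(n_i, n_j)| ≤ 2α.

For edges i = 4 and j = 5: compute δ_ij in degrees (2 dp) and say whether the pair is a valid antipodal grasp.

α = atan 0.65 = 33.02°;  2α = 66.05°
edge 4: e_4 = (-1.43, +1.70);  n_4 = (+0.7653, +0.6437)
edge 5: e_5 = (-1.06, -0.44);  n_5 = (-0.3834, +0.9236)
∠(n_4, n_5) = 72.47°
δ = |180° − 72.47°| = 107.53°
107.53° > 2α = 66.05°  →  invalid

δ = 107.53°, invalid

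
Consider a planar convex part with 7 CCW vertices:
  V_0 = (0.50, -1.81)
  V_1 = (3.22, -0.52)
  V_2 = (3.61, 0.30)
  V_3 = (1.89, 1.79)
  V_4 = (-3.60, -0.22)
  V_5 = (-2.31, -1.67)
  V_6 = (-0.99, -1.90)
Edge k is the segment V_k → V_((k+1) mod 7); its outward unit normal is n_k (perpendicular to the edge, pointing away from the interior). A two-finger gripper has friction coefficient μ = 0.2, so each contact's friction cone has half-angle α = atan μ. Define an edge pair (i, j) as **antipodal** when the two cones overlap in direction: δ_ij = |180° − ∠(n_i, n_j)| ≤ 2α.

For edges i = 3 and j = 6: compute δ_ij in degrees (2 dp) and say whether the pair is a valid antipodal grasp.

δ = 16.65°, valid

α = atan 0.2 = 11.31°;  2α = 22.62°
edge 3: e_3 = (-5.49, -2.01);  n_3 = (-0.3438, +0.9390)
edge 6: e_6 = (+1.49, +0.09);  n_6 = (+0.0603, -0.9982)
∠(n_3, n_6) = 163.35°
δ = |180° − 163.35°| = 16.65°
16.65° ≤ 2α = 22.62°  →  valid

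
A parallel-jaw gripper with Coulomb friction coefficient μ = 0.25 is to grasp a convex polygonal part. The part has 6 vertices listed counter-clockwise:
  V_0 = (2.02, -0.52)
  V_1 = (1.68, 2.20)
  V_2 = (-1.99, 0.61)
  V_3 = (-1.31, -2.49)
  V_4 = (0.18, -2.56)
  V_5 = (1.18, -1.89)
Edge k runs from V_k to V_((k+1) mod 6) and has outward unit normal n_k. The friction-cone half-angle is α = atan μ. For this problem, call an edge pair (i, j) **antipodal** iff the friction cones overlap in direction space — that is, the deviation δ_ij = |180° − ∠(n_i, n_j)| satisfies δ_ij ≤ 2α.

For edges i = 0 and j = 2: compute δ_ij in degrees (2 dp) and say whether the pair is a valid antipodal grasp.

δ = 5.25°, valid

α = atan 0.25 = 14.04°;  2α = 28.07°
edge 0: e_0 = (-0.34, +2.72);  n_0 = (+0.9923, +0.1240)
edge 2: e_2 = (+0.68, -3.10);  n_2 = (-0.9768, -0.2143)
∠(n_0, n_2) = 174.75°
δ = |180° − 174.75°| = 5.25°
5.25° ≤ 2α = 28.07°  →  valid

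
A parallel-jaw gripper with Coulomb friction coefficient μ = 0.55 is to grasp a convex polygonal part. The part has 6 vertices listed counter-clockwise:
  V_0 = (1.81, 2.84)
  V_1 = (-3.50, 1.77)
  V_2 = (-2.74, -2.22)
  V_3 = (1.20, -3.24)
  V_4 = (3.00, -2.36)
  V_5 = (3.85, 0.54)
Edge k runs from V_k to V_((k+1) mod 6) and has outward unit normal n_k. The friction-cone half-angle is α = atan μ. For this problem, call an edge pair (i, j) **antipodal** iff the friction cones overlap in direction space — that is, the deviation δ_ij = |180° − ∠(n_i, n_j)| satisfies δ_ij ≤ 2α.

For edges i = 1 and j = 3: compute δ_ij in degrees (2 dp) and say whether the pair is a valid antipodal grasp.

α = atan 0.55 = 28.81°;  2α = 57.62°
edge 1: e_1 = (+0.76, -3.99);  n_1 = (-0.9823, -0.1871)
edge 3: e_3 = (+1.80, +0.88);  n_3 = (+0.4392, -0.8984)
∠(n_1, n_3) = 105.27°
δ = |180° − 105.27°| = 74.73°
74.73° > 2α = 57.62°  →  invalid

δ = 74.73°, invalid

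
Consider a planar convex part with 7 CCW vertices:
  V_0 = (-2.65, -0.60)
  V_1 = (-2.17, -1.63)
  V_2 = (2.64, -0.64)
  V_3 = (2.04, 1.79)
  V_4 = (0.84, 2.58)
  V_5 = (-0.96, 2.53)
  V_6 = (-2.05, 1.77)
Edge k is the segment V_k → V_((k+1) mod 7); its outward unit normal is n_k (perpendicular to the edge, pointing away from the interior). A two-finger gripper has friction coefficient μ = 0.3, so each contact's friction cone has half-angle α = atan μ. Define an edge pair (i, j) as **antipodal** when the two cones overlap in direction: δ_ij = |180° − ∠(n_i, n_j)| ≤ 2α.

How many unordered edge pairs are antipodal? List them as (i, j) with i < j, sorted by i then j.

count = 5; pairs: (0,2), (0,3), (1,4), (1,5), (2,6)

α = atan 0.3 = 16.70°;  2α = 33.40°
n_0 = (-0.9064, -0.4224)
n_1 = (+0.2016, -0.9795)
n_2 = (+0.9708, +0.2397)
n_3 = (+0.5499, +0.8352)
n_4 = (-0.0278, +0.9996)
n_5 = (-0.5719, +0.8203)
n_6 = (-0.9694, +0.2454)
  (0,1): δ = 103.36°  ·
  (0,2): δ = 11.12°  ✓
  (0,3): δ = 31.66°  ✓
  (0,4): δ = 66.60°  ·
  (0,5): δ = 99.90°  ·
  (0,6): δ = 140.81°  ·
  (1,2): δ = 87.76°  ·
  (1,3): δ = 44.99°  ·
  (1,4): δ = 10.04°  ✓
  (1,5): δ = 23.26°  ✓
  (1,6): δ = 64.16°  ·
  (2,3): δ = 137.23°  ·
  (2,4): δ = 102.28°  ·
  (2,5): δ = 68.98°  ·
  (2,6): δ = 28.08°  ✓
  (3,4): δ = 145.05°  ·
  (3,5): δ = 111.76°  ·
  (3,6): δ = 70.85°  ·
  (4,5): δ = 146.71°  ·
  (4,6): δ = 105.80°  ·
  (5,6): δ = 139.09°  ·
antipodal pairs: 5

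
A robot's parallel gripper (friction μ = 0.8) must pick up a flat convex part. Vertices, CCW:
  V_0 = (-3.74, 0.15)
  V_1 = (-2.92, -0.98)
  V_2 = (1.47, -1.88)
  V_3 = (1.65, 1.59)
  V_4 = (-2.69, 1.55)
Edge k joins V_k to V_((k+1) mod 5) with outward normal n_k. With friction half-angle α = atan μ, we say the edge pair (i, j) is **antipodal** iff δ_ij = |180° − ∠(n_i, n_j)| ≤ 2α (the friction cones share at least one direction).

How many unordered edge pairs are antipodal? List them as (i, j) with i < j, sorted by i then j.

α = atan 0.8 = 38.66°;  2α = 77.32°
n_0 = (-0.8094, -0.5873)
n_1 = (-0.2008, -0.9796)
n_2 = (+0.9987, -0.0518)
n_3 = (-0.0092, +1.0000)
n_4 = (-0.8000, +0.6000)
  (0,1): δ = 137.55°  ·
  (0,2): δ = 38.94°  ✓
  (0,3): δ = 54.56°  ✓
  (0,4): δ = 107.16°  ·
  (1,2): δ = 81.38°  ·
  (1,3): δ = 12.11°  ✓
  (1,4): δ = 64.72°  ✓
  (2,3): δ = 86.50°  ·
  (2,4): δ = 33.90°  ✓
  (3,4): δ = 127.40°  ·
antipodal pairs: 5

count = 5; pairs: (0,2), (0,3), (1,3), (1,4), (2,4)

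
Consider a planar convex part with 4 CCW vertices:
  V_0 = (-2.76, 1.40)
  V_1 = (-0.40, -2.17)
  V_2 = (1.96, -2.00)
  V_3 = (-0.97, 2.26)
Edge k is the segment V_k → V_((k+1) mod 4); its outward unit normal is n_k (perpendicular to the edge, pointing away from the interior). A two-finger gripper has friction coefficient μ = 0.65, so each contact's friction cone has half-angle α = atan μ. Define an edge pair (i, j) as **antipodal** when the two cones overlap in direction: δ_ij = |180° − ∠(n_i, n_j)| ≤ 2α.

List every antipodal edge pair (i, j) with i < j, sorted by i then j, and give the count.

α = atan 0.65 = 33.02°;  2α = 66.05°
n_0 = (-0.8342, -0.5515)
n_1 = (+0.0718, -0.9974)
n_2 = (+0.8239, +0.5667)
n_3 = (-0.4331, +0.9014)
  (0,1): δ = 119.35°  ·
  (0,2): δ = 1.05°  ✓
  (0,3): δ = 82.19°  ·
  (1,2): δ = 59.60°  ✓
  (1,3): δ = 21.54°  ✓
  (2,3): δ = 98.86°  ·
antipodal pairs: 3

count = 3; pairs: (0,2), (1,2), (1,3)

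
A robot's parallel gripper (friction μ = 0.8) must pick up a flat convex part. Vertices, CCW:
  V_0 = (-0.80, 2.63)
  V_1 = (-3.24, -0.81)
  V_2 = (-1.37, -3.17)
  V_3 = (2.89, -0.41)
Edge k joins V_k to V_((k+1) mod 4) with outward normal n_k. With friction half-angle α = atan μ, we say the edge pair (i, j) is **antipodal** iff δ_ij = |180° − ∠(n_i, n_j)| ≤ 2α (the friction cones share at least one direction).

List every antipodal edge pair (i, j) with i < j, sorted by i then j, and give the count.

α = atan 0.8 = 38.66°;  2α = 77.32°
n_0 = (-0.8157, +0.5785)
n_1 = (-0.7838, -0.6210)
n_2 = (+0.5437, -0.8393)
n_3 = (+0.6359, +0.7718)
  (0,1): δ = 106.26°  ·
  (0,2): δ = 21.71°  ✓
  (0,3): δ = 85.86°  ·
  (1,2): δ = 95.45°  ·
  (1,3): δ = 12.12°  ✓
  (2,3): δ = 72.42°  ✓
antipodal pairs: 3

count = 3; pairs: (0,2), (1,3), (2,3)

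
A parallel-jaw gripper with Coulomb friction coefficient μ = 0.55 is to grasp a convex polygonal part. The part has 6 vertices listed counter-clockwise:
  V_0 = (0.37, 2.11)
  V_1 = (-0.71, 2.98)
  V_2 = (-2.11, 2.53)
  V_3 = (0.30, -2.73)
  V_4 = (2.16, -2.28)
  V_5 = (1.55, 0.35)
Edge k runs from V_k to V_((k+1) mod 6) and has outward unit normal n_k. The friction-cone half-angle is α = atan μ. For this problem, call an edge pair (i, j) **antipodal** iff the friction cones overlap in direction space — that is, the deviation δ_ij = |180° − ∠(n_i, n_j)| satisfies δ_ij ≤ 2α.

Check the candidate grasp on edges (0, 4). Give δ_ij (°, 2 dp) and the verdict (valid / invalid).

δ = 141.91°, invalid

α = atan 0.55 = 28.81°;  2α = 57.62°
edge 0: e_0 = (-1.08, +0.87);  n_0 = (+0.6273, +0.7788)
edge 4: e_4 = (-0.61, +2.63);  n_4 = (+0.9741, +0.2259)
∠(n_0, n_4) = 38.09°
δ = |180° − 38.09°| = 141.91°
141.91° > 2α = 57.62°  →  invalid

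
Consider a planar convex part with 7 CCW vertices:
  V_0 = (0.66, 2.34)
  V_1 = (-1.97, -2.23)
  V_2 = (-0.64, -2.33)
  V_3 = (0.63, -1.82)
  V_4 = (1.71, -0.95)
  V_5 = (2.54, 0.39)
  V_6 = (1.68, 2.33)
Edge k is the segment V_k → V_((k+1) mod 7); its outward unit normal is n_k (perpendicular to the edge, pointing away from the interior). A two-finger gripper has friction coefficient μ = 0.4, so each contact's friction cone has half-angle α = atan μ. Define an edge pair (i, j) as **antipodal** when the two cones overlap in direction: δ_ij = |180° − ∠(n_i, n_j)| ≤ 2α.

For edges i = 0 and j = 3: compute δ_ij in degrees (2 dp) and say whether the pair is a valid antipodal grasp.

α = atan 0.4 = 21.80°;  2α = 43.60°
edge 0: e_0 = (-2.63, -4.57);  n_0 = (-0.8667, +0.4988)
edge 3: e_3 = (+1.08, +0.87);  n_3 = (+0.6273, -0.7788)
∠(n_0, n_3) = 158.77°
δ = |180° − 158.77°| = 21.23°
21.23° ≤ 2α = 43.60°  →  valid

δ = 21.23°, valid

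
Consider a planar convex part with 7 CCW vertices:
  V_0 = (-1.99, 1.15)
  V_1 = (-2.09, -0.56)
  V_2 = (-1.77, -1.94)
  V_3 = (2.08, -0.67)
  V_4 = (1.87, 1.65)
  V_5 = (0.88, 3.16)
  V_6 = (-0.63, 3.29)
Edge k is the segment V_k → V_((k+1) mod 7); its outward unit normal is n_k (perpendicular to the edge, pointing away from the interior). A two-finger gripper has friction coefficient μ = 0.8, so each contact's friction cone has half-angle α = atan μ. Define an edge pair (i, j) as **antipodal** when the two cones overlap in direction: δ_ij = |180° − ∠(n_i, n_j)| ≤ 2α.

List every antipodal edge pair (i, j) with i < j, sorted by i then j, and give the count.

count = 11; pairs: (0,2), (0,3), (0,4), (1,3), (1,4), (1,5), (2,4), (2,5), (2,6), (3,6), (4,6)

α = atan 0.8 = 38.66°;  2α = 77.32°
n_0 = (-0.9983, +0.0584)
n_1 = (-0.9742, -0.2259)
n_2 = (+0.3133, -0.9497)
n_3 = (+0.9959, +0.0901)
n_4 = (+0.8363, +0.5483)
n_5 = (+0.0858, +0.9963)
n_6 = (-0.8440, +0.5364)
  (0,1): δ = 163.60°  ·
  (0,2): δ = 68.40°  ✓
  (0,3): δ = 8.52°  ✓
  (0,4): δ = 36.60°  ✓
  (0,5): δ = 88.43°  ·
  (0,6): δ = 150.91°  ·
  (1,2): δ = 84.80°  ·
  (1,3): δ = 7.88°  ✓
  (1,4): δ = 20.19°  ✓
  (1,5): δ = 72.02°  ✓
  (1,6): δ = 134.51°  ·
  (2,3): δ = 103.08°  ·
  (2,4): δ = 75.01°  ✓
  (2,5): δ = 23.18°  ✓
  (2,6): δ = 39.31°  ✓
  (3,4): δ = 151.92°  ·
  (3,5): δ = 100.09°  ·
  (3,6): δ = 37.61°  ✓
  (4,5): δ = 128.17°  ·
  (4,6): δ = 65.69°  ✓
  (5,6): δ = 117.52°  ·
antipodal pairs: 11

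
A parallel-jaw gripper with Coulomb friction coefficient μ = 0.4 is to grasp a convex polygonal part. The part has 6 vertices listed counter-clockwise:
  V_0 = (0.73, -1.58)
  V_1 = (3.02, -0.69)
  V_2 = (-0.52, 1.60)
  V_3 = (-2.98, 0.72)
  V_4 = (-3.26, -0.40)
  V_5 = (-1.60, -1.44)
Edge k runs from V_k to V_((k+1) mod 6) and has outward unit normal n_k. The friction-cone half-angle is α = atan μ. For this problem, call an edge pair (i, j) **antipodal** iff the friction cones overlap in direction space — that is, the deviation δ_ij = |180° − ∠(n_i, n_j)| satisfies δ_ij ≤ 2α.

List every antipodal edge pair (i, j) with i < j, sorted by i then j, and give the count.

α = atan 0.4 = 21.80°;  2α = 43.60°
n_0 = (+0.3622, -0.9321)
n_1 = (+0.5432, +0.8396)
n_2 = (-0.3368, +0.9416)
n_3 = (-0.9701, +0.2425)
n_4 = (-0.5309, -0.8474)
n_5 = (-0.0600, -0.9982)
  (0,1): δ = 54.14°  ·
  (0,2): δ = 1.56°  ✓
  (0,3): δ = 54.73°  ·
  (0,4): δ = 126.69°  ·
  (0,5): δ = 155.32°  ·
  (1,2): δ = 127.42°  ·
  (1,3): δ = 71.14°  ·
  (1,4): δ = 0.83°  ✓
  (1,5): δ = 29.46°  ✓
  (2,3): δ = 123.72°  ·
  (2,4): δ = 51.75°  ·
  (2,5): δ = 23.12°  ✓
  (3,4): δ = 108.03°  ·
  (3,5): δ = 79.40°  ·
  (4,5): δ = 151.37°  ·
antipodal pairs: 4

count = 4; pairs: (0,2), (1,4), (1,5), (2,5)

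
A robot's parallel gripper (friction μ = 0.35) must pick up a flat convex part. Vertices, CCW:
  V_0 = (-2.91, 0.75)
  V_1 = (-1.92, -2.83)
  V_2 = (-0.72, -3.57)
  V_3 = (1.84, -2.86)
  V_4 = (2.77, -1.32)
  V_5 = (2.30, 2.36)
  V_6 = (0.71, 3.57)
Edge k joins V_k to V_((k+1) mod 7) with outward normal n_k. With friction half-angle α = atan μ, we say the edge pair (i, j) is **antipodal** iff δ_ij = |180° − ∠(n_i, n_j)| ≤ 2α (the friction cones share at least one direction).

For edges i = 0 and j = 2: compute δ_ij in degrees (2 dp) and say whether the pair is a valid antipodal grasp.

α = atan 0.35 = 19.29°;  2α = 38.58°
edge 0: e_0 = (+0.99, -3.58);  n_0 = (-0.9638, -0.2665)
edge 2: e_2 = (+2.56, +0.71);  n_2 = (+0.2673, -0.9636)
∠(n_0, n_2) = 90.04°
δ = |180° − 90.04°| = 89.96°
89.96° > 2α = 38.58°  →  invalid

δ = 89.96°, invalid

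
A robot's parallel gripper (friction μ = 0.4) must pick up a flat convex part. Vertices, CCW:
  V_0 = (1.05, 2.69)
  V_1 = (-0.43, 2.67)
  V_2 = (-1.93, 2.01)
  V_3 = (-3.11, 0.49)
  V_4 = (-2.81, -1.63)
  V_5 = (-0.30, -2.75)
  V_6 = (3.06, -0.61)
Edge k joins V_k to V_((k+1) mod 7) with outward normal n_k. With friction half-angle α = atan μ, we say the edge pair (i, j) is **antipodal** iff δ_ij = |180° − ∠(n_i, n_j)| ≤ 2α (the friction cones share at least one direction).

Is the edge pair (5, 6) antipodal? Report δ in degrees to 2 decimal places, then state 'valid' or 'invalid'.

α = atan 0.4 = 21.80°;  2α = 43.60°
edge 5: e_5 = (+3.36, +2.14);  n_5 = (+0.5372, -0.8435)
edge 6: e_6 = (-2.01, +3.30);  n_6 = (+0.8540, +0.5202)
∠(n_5, n_6) = 88.85°
δ = |180° − 88.85°| = 91.15°
91.15° > 2α = 43.60°  →  invalid

δ = 91.15°, invalid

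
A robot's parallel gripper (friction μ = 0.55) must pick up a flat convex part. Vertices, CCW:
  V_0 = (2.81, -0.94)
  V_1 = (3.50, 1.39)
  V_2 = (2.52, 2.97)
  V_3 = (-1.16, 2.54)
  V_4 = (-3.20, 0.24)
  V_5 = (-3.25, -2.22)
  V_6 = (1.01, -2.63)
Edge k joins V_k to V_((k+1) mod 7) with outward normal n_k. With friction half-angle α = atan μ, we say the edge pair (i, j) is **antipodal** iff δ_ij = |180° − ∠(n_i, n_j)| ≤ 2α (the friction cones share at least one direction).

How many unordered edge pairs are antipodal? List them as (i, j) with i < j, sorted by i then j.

count = 9; pairs: (0,3), (0,4), (1,4), (1,5), (2,5), (2,6), (3,5), (3,6), (4,6)

α = atan 0.55 = 28.81°;  2α = 57.62°
n_0 = (+0.9588, -0.2839)
n_1 = (+0.8498, +0.5271)
n_2 = (-0.1161, +0.9932)
n_3 = (-0.7481, +0.6636)
n_4 = (-0.9998, +0.0203)
n_5 = (-0.0958, -0.9954)
n_6 = (+0.6845, -0.7290)
  (0,1): δ = 131.69°  ·
  (0,2): δ = 66.84°  ·
  (0,3): δ = 25.08°  ✓
  (0,4): δ = 15.33°  ✓
  (0,5): δ = 101.00°  ·
  (0,6): δ = 149.69°  ·
  (1,2): δ = 115.14°  ·
  (1,3): δ = 73.38°  ·
  (1,4): δ = 32.97°  ✓
  (1,5): δ = 52.69°  ✓
  (1,6): δ = 101.39°  ·
  (2,3): δ = 138.24°  ·
  (2,4): δ = 97.83°  ·
  (2,5): δ = 12.16°  ✓
  (2,6): δ = 36.53°  ✓
  (3,4): δ = 139.59°  ·
  (3,5): δ = 53.93°  ✓
  (3,6): δ = 5.23°  ✓
  (4,5): δ = 94.33°  ·
  (4,6): δ = 45.64°  ✓
  (5,6): δ = 131.31°  ·
antipodal pairs: 9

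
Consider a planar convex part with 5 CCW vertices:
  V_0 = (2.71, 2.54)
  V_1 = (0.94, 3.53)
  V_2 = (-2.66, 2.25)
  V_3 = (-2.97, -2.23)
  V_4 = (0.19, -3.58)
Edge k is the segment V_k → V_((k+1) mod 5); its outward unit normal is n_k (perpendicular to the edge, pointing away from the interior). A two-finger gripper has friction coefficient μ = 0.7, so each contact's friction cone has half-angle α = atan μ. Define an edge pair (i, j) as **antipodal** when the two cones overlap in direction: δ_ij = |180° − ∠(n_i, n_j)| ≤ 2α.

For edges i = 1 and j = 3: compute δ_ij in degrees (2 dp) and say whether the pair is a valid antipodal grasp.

δ = 42.71°, valid

α = atan 0.7 = 34.99°;  2α = 69.98°
edge 1: e_1 = (-3.60, -1.28);  n_1 = (-0.3350, +0.9422)
edge 3: e_3 = (+3.16, -1.35);  n_3 = (-0.3929, -0.9196)
∠(n_1, n_3) = 137.29°
δ = |180° − 137.29°| = 42.71°
42.71° ≤ 2α = 69.98°  →  valid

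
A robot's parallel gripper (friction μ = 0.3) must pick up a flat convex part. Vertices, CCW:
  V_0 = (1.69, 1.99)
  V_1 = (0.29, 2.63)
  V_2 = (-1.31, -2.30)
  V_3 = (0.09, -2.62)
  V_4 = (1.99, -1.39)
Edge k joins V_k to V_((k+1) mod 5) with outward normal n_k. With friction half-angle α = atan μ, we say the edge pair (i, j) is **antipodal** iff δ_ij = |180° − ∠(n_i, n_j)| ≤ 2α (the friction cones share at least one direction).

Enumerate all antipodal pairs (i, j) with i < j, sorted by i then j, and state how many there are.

count = 2; pairs: (0,2), (1,4)

α = atan 0.3 = 16.70°;  2α = 33.40°
n_0 = (+0.4158, +0.9095)
n_1 = (-0.9512, +0.3087)
n_2 = (-0.2228, -0.9749)
n_3 = (+0.5434, -0.8395)
n_4 = (+0.9961, +0.0884)
  (0,1): δ = 83.41°  ·
  (0,2): δ = 11.69°  ✓
  (0,3): δ = 57.48°  ·
  (0,4): δ = 119.64°  ·
  (1,2): δ = 84.89°  ·
  (1,3): δ = 39.10°  ·
  (1,4): δ = 23.05°  ✓
  (2,3): δ = 134.21°  ·
  (2,4): δ = 72.05°  ·
  (3,4): δ = 117.85°  ·
antipodal pairs: 2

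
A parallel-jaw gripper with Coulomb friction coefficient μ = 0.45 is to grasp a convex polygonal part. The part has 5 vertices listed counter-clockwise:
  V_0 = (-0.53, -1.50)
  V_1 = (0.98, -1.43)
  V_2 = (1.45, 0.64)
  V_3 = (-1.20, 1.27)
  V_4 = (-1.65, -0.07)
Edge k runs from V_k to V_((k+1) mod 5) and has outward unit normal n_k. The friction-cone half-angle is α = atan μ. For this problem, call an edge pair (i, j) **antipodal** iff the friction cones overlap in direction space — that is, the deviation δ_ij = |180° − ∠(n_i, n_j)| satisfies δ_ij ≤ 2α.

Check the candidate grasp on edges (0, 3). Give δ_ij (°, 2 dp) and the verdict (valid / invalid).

δ = 68.78°, invalid

α = atan 0.45 = 24.23°;  2α = 48.46°
edge 0: e_0 = (+1.51, +0.07);  n_0 = (+0.0463, -0.9989)
edge 3: e_3 = (-0.45, -1.34);  n_3 = (-0.9480, +0.3183)
∠(n_0, n_3) = 111.22°
δ = |180° − 111.22°| = 68.78°
68.78° > 2α = 48.46°  →  invalid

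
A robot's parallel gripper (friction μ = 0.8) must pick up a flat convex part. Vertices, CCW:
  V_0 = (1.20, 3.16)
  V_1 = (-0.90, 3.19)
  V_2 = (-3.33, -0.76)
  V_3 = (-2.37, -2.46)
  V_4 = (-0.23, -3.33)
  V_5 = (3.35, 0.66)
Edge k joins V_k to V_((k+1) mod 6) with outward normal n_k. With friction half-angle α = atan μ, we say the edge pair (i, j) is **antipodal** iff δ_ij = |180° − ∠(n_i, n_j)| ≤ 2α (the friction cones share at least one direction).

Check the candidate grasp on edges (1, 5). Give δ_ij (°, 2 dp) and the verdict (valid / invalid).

δ = 72.29°, valid

α = atan 0.8 = 38.66°;  2α = 77.32°
edge 1: e_1 = (-2.43, -3.95);  n_1 = (-0.8517, +0.5240)
edge 5: e_5 = (-2.15, +2.50);  n_5 = (+0.7582, +0.6520)
∠(n_1, n_5) = 107.71°
δ = |180° − 107.71°| = 72.29°
72.29° ≤ 2α = 77.32°  →  valid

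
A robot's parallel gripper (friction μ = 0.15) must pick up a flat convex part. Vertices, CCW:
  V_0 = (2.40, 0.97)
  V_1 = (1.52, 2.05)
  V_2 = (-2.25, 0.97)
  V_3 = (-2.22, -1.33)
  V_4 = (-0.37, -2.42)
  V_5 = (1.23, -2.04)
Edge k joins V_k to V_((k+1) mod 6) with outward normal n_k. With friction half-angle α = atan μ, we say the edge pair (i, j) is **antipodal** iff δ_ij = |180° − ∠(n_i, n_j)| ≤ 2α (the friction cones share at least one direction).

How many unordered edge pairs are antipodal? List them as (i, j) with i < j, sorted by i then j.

count = 1; pairs: (1,4)

α = atan 0.15 = 8.53°;  2α = 17.06°
n_0 = (+0.7752, +0.6317)
n_1 = (-0.2754, +0.9613)
n_2 = (-0.9999, -0.0130)
n_3 = (-0.5076, -0.8616)
n_4 = (+0.2311, -0.9729)
n_5 = (+0.9321, -0.3623)
  (0,1): δ = 113.19°  ·
  (0,2): δ = 38.43°  ·
  (0,3): δ = 20.32°  ·
  (0,4): δ = 64.19°  ·
  (0,5): δ = 119.59°  ·
  (1,2): δ = 105.24°  ·
  (1,3): δ = 46.49°  ·
  (1,4): δ = 2.63°  ✓
  (1,5): δ = 52.77°  ·
  (2,3): δ = 121.25°  ·
  (2,4): δ = 77.39°  ·
  (2,5): δ = 21.99°  ·
  (3,4): δ = 136.13°  ·
  (3,5): δ = 80.74°  ·
  (4,5): δ = 124.60°  ·
antipodal pairs: 1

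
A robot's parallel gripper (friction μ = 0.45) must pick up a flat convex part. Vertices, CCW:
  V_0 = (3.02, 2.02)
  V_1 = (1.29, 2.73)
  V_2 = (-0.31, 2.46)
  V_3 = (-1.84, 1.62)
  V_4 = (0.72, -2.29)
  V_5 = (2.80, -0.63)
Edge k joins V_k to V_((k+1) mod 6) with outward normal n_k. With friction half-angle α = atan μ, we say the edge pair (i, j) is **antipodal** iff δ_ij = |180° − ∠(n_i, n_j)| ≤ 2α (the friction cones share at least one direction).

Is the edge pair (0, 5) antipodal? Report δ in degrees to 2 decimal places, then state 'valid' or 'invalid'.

δ = 107.57°, invalid

α = atan 0.45 = 24.23°;  2α = 48.46°
edge 0: e_0 = (-1.73, +0.71);  n_0 = (+0.3797, +0.9251)
edge 5: e_5 = (+0.22, +2.65);  n_5 = (+0.9966, -0.0827)
∠(n_0, n_5) = 72.43°
δ = |180° − 72.43°| = 107.57°
107.57° > 2α = 48.46°  →  invalid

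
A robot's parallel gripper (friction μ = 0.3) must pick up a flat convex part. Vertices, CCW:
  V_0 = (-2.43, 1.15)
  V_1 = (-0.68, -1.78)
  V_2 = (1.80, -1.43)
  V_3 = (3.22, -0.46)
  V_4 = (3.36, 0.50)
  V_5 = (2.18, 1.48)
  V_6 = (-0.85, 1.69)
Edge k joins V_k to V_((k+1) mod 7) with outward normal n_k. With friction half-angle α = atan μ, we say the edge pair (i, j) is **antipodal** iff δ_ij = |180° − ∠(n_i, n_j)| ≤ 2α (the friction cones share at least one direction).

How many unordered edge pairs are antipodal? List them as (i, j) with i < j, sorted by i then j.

α = atan 0.3 = 16.70°;  2α = 33.40°
n_0 = (-0.8585, -0.5128)
n_1 = (+0.1397, -0.9902)
n_2 = (+0.5641, -0.8257)
n_3 = (+0.9895, -0.1443)
n_4 = (+0.6389, +0.7693)
n_5 = (+0.0691, +0.9976)
n_6 = (-0.3234, +0.9463)
  (0,1): δ = 112.82°  ·
  (0,2): δ = 86.51°  ·
  (0,3): δ = 39.15°  ·
  (0,4): δ = 19.44°  ✓
  (0,5): δ = 55.19°  ·
  (0,6): δ = 78.02°  ·
  (1,2): δ = 153.70°  ·
  (1,3): δ = 106.33°  ·
  (1,4): δ = 47.74°  ·
  (1,5): δ = 12.00°  ✓
  (1,6): δ = 10.84°  ✓
  (2,3): δ = 132.63°  ·
  (2,4): δ = 74.05°  ·
  (2,5): δ = 38.30°  ·
  (2,6): δ = 15.47°  ✓
  (3,4): δ = 121.41°  ·
  (3,5): δ = 85.67°  ·
  (3,6): δ = 62.83°  ·
  (4,5): δ = 144.25°  ·
  (4,6): δ = 121.42°  ·
  (5,6): δ = 157.17°  ·
antipodal pairs: 4

count = 4; pairs: (0,4), (1,5), (1,6), (2,6)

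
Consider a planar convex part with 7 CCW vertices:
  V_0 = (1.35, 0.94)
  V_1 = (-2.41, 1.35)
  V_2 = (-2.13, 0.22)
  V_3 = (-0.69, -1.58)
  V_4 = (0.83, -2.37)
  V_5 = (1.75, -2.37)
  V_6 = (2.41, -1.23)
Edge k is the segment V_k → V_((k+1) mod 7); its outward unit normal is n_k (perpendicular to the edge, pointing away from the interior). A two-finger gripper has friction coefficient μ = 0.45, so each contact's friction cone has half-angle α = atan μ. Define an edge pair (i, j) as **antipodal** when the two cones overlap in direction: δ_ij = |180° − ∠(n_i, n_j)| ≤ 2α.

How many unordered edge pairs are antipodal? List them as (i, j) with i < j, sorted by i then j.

count = 7; pairs: (0,2), (0,3), (0,4), (1,5), (1,6), (2,6), (3,6)

α = atan 0.45 = 24.23°;  2α = 48.46°
n_0 = (+0.1084, +0.9941)
n_1 = (-0.9706, -0.2405)
n_2 = (-0.7809, -0.6247)
n_3 = (-0.4612, -0.8873)
n_4 = (+0.0000, -1.0000)
n_5 = (+0.8654, -0.5010)
n_6 = (+0.8985, +0.4389)
  (0,1): δ = 69.86°  ·
  (0,2): δ = 45.12°  ✓
  (0,3): δ = 21.24°  ✓
  (0,4): δ = 6.22°  ✓
  (0,5): δ = 66.15°  ·
  (0,6): δ = 122.26°  ·
  (1,2): δ = 155.26°  ·
  (1,3): δ = 131.38°  ·
  (1,4): δ = 103.92°  ·
  (1,5): δ = 43.99°  ✓
  (1,6): δ = 12.12°  ✓
  (2,3): δ = 156.12°  ·
  (2,4): δ = 128.66°  ·
  (2,5): δ = 68.73°  ·
  (2,6): δ = 12.63°  ✓
  (3,4): δ = 152.54°  ·
  (3,5): δ = 92.61°  ·
  (3,6): δ = 36.50°  ✓
  (4,5): δ = 120.07°  ·
  (4,6): δ = 63.97°  ·
  (5,6): δ = 123.90°  ·
antipodal pairs: 7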